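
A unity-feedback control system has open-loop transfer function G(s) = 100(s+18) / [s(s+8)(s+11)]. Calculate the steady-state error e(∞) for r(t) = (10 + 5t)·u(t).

One free integrator in G(s): this is a type 1 system. Treating each term separately:
  • 10: tracked with zero error.
  • 5t: e_ss = 5/K_v with K_v=225/11 → 11/45.
Total e_ss = 11/45.

11/45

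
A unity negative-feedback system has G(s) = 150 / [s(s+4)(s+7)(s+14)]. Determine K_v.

One free integrator in G(s): this is a type 1 system.
K_v = lim_{s→0} s·G(s) = 150 / (4·7·14) = 75/196.

75/196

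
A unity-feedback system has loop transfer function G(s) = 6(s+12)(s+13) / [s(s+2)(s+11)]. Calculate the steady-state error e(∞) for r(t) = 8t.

22/117

System type = 1 (one pole at s=0).
K_v = lim_{s→0} s·G(s) = 6·12·13 / (2·11) = 468/11.
e_ss = 8/K_v = 8/(468/11) = 22/117.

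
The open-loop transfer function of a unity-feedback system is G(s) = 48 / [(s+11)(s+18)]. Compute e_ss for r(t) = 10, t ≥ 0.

330/41

System type = 0 (no poles at s=0).
K_p = lim_{s→0} G(s) = 48 / (11·18) = 8/33.
e_ss = 10/(1 + K_p) = 10/(41/33) = 330/41.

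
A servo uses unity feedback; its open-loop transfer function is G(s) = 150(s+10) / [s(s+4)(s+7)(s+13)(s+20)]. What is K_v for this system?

One free integrator in G(s): this is a type 1 system.
K_v = lim_{s→0} s·G(s) = 150·10 / (4·7·13·20) = 75/364.

75/364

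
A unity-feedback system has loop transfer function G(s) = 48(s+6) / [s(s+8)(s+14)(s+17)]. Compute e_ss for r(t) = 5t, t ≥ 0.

595/18

System type = 1 (one pole at s=0).
K_v = lim_{s→0} s·G(s) = 48·6 / (8·14·17) = 18/119.
e_ss = 5/K_v = 5/(18/119) = 595/18.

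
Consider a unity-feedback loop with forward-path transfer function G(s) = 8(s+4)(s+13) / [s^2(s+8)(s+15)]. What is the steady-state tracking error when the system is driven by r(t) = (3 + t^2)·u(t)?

Two free integrators in G(s): this is a type 2 system. Taking each input component in turn:
  • 3: tracked with zero error.
  • t^2: e_ss = 2/K_a with K_a=52/15 → 15/26.
Total e_ss = 15/26.

15/26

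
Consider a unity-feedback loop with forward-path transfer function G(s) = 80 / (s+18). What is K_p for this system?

40/9

No free integrators in G(s): this is a type 0 system.
K_p = lim_{s→0} G(s) = 80 / (18) = 40/9.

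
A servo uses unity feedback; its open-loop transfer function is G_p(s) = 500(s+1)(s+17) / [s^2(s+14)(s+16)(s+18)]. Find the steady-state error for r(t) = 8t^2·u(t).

16128/2125

G_p(s) has two factors of s in the denominator, so the system is type 2.
K_a = lim_{s→0} s^2·G_p(s) = 500·1·17 / (14·16·18) = 2125/1008.
r(t) = 8t^2 gives R(s) = 16/s^3.
e_ss = 16/K_a = 16/(2125/1008) = 16128/2125.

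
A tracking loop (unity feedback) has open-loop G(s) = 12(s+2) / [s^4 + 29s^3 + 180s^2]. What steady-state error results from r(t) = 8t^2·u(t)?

120

Lowest-order denominator term is 180s^2, so the open loop has 2 poles at the origin → type 2 system.
K_a = lim_{s→0} s^2·G(s) = 12·2 / 180 = 2/15.
r(t) = 8t^2 gives R(s) = 16/s^3.
e_ss = 16/K_a = 16/(2/15) = 120.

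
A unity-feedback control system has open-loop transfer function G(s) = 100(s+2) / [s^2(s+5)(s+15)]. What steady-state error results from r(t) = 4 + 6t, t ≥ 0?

The open loop has two poles at the origin → type 2 system. Taking each input component in turn:
  • 4: tracked with zero error.
  • 6t: tracked with zero error.
Total e_ss = 0.

0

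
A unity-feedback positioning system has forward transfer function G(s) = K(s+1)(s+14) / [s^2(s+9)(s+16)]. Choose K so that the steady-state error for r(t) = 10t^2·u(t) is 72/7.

Two free integrators in G(s): this is a type 2 system.
K_a = lim_{s→0} s^2·G(s) = K·1·14 / (9·16) = (7/72)·K.
e_ss = 20/K_a = 72/7 ⇒ K_a = 35/18 ⇒ K = (35/18)/(7/72) = 20.

20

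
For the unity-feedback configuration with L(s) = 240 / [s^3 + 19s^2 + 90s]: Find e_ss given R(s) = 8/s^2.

Lowest-order denominator term is 90s, so the open loop has 1 pole at the origin → type 1 system.
K_v = lim_{s→0} s·L(s) = 240 / 90 = 8/3.
e_ss = 8/K_v = 8/(8/3) = 3.

3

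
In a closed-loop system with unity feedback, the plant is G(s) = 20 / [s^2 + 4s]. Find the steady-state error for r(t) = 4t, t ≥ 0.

0.8

Lowest-order denominator term is 4s, so the open loop has 1 pole at the origin → type 1 system.
K_v = lim_{s→0} s·G(s) = 20 / 4 = 5.
e_ss = 4/K_v = 4/5 = 0.8.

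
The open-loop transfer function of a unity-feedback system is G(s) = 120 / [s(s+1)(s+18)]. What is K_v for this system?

20/3

One free integrator in G(s): this is a type 1 system.
K_v = lim_{s→0} s·G(s) = 120 / (1·18) = 20/3.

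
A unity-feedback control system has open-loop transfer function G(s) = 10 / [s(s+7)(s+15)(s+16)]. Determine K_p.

infinity

K_p = lim_{s→0} G(s); with 1 pole at the origin the limit diverges, so K_p = ∞.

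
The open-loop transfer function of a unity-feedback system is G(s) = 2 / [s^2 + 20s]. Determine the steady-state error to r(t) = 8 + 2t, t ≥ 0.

20

Factoring s from the denominator leaves a polynomial with constant term 20, so the system is type 1. Taking each input component in turn:
  • 8: tracked with zero error.
  • 2t: e_ss = 2/K_v with K_v=0.1 → 20.
Total e_ss = 20.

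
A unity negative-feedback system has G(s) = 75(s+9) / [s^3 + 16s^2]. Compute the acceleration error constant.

Factoring s^2 from the denominator leaves a polynomial with constant term 16, so the system is type 2.
K_a = lim_{s→0} s^2·G(s) = 75·9 / 16 = 42.1875.

42.1875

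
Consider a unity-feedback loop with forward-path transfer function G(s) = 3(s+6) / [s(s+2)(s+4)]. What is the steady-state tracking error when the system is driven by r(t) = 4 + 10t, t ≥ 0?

40/9

System type = 1 (one pole at s=0). Taking each input component in turn:
  • 4: tracked with zero error.
  • 10t: e_ss = 10/K_v with K_v=2.25 → 40/9.
Total e_ss = 40/9.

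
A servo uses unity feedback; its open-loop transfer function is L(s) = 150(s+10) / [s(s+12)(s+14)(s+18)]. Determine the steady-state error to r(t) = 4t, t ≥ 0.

8.064

The open loop has one pole at the origin → type 1 system.
K_v = lim_{s→0} s·L(s) = 150·10 / (12·14·18) = 125/252.
e_ss = 4/K_v = 4/(125/252) = 8.064.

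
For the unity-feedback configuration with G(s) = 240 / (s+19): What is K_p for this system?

G(s) has no factors of s in the denominator, so the system is type 0.
K_p = lim_{s→0} G(s) = 240 / (19) = 240/19.

240/19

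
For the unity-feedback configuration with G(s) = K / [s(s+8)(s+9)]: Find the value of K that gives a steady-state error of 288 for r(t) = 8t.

2

One free integrator in G(s): this is a type 1 system.
K_v = lim_{s→0} s·G(s) = K / (8·9) = (1/72)·K.
e_ss = 8/K_v = 288 ⇒ K_v = 1/36 ⇒ K = (1/36)/(1/72) = 2.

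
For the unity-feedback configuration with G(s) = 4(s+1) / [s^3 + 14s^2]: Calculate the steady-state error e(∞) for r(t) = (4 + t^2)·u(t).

Factoring s^2 from the denominator leaves a polynomial with constant term 14, so the system is type 2. By superposition:
  • 4: tracked with zero error.
  • t^2: e_ss = 2/K_a with K_a=2/7 → 7.
Total e_ss = 7.

7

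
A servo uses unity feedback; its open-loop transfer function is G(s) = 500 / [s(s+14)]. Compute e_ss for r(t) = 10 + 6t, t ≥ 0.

0.168

G(s) has one factor of s in the denominator, so the system is type 1. Treating each term separately:
  • 10: tracked with zero error.
  • 6t: e_ss = 6/K_v with K_v=250/7 → 0.168.
Total e_ss = 0.168.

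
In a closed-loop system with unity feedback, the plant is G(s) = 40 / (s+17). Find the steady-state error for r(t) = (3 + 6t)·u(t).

infinity

The open loop has no poles at the origin → type 0 system. Treating each term separately:
  • 3: e_ss = 3/(1+K_p) with K_p=40/17 → 17/19.
  • 6t: a type-0 system cannot track it, e_ss → ∞.
The unbounded component dominates.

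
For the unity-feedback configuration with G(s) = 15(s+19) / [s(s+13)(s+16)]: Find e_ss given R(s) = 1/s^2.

208/285

One free integrator in G(s): this is a type 1 system.
K_v = lim_{s→0} s·G(s) = 15·19 / (13·16) = 285/208.
e_ss = 1/K_v = 1/(285/208) = 208/285.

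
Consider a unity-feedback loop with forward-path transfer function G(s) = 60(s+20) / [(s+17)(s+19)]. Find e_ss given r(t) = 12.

No free integrators in G(s): this is a type 0 system.
K_p = lim_{s→0} G(s) = 60·20 / (17·19) = 1200/323.
e_ss = 12/(1 + K_p) = 12/(1523/323) = 3876/1523.

3876/1523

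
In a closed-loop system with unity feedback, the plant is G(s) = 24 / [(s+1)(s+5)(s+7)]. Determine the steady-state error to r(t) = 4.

G(s) has no factors of s in the denominator, so the system is type 0.
K_p = lim_{s→0} G(s) = 24 / (1·5·7) = 24/35.
e_ss = 4/(1 + K_p) = 4/(59/35) = 140/59.

140/59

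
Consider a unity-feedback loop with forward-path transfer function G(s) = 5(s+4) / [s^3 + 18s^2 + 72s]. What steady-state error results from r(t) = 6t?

21.6

Factoring s from the denominator leaves a polynomial with constant term 72, so the system is type 1.
K_v = lim_{s→0} s·G(s) = 5·4 / 72 = 5/18.
e_ss = 6/K_v = 6/(5/18) = 21.6.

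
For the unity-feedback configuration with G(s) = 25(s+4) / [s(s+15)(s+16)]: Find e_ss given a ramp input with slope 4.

9.6

One free integrator in G(s): this is a type 1 system.
K_v = lim_{s→0} s·G(s) = 25·4 / (15·16) = 5/12.
e_ss = 4/K_v = 4/(5/12) = 9.6.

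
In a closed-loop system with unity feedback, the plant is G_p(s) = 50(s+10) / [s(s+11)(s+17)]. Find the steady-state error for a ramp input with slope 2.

System type = 1 (one pole at s=0).
K_v = lim_{s→0} s·G_p(s) = 50·10 / (11·17) = 500/187.
e_ss = 2/K_v = 2/(500/187) = 0.748.

0.748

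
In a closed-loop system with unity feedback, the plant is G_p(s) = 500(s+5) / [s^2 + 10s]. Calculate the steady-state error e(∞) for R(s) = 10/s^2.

Factoring s from the denominator leaves a polynomial with constant term 10, so the system is type 1.
K_v = lim_{s→0} s·G_p(s) = 500·5 / 10 = 250.
e_ss = 10/K_v = 10/250 = 0.04.

0.04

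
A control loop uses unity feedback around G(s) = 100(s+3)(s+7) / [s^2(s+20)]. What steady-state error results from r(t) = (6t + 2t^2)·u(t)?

4/105

System type = 2 (two poles at s=0). Taking each input component in turn:
  • 6t: tracked with zero error.
  • 2t^2: e_ss = 4/K_a with K_a=105 → 4/105.
Total e_ss = 4/105.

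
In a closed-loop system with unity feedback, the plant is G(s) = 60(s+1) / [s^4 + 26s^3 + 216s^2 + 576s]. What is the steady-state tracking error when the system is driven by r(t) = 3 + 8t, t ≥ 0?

76.8

The denominator has no term below 576s — 1 pole at s=0, type 1. By superposition:
  • 3: tracked with zero error.
  • 8t: e_ss = 8/K_v with K_v=5/48 → 76.8.
Total e_ss = 76.8.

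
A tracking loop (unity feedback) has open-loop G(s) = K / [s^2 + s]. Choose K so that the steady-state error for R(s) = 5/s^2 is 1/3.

15

Lowest-order denominator term is s, so the open loop has 1 pole at the origin → type 1 system.
K_v = lim_{s→0} s·G(s) = K / 1 = 1·K.
e_ss = 5/K_v = 1/3 ⇒ K_v = 15 ⇒ K = 15/1 = 15.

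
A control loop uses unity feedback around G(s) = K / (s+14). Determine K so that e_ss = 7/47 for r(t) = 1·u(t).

80

No free integrators in G(s): this is a type 0 system.
K_p = lim_{s→0} G(s) = K / (14) = (1/14)·K.
e_ss = 1/(1 + K_p) = 7/47 ⇒ 1 + (1/14)·K = 47/7 ⇒ K = 80.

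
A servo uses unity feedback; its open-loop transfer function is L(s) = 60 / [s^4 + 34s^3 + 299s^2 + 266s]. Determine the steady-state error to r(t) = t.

The denominator has no term below 266s — 1 pole at s=0, type 1.
K_v = lim_{s→0} s·L(s) = 60 / 266 = 30/133.
e_ss = 1/K_v = 1/(30/133) = 133/30.

133/30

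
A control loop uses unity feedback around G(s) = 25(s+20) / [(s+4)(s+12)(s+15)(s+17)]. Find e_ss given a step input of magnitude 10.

6120/637

The open loop has no poles at the origin → type 0 system.
K_p = lim_{s→0} G(s) = 25·20 / (4·12·15·17) = 25/612.
e_ss = 10/(1 + K_p) = 10/(637/612) = 6120/637.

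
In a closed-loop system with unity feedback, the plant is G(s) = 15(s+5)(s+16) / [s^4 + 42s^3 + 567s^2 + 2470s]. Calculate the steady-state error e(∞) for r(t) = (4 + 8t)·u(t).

The denominator has no term below 2470s — 1 pole at s=0, type 1. By superposition:
  • 4: tracked with zero error.
  • 8t: e_ss = 8/K_v with K_v=120/247 → 247/15.
Total e_ss = 247/15.

247/15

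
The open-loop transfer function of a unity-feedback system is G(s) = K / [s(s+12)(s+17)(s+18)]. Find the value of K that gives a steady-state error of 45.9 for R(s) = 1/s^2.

80

G(s) has one factor of s in the denominator, so the system is type 1.
K_v = lim_{s→0} s·G(s) = K / (12·17·18) = (1/3672)·K.
e_ss = 1/K_v = 45.9 ⇒ K_v = 10/459 ⇒ K = (10/459)/(1/3672) = 80.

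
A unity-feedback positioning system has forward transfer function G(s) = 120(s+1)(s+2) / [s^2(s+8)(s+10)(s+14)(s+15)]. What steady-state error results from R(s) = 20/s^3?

G(s) has two factors of s in the denominator, so the system is type 2.
K_a = lim_{s→0} s^2·G(s) = 120·1·2 / (8·10·14·15) = 1/70.
r(t) = 10t^2 gives R(s) = 20/s^3.
e_ss = 20/K_a = 20/(1/70) = 1400.

1400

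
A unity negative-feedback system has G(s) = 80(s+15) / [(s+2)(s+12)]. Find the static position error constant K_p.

The open loop has no poles at the origin → type 0 system.
K_p = lim_{s→0} G(s) = 80·15 / (2·12) = 50.

50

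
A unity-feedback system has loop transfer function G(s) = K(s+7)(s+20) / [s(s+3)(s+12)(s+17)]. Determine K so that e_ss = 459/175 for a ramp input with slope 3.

One free integrator in G(s): this is a type 1 system.
K_v = lim_{s→0} s·G(s) = K·7·20 / (3·12·17) = (35/153)·K.
e_ss = 3/K_v = 459/175 ⇒ K_v = 175/153 ⇒ K = (175/153)/(35/153) = 5.

5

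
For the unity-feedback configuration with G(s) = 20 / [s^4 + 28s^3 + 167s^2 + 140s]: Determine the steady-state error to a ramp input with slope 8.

56

The denominator has no term below 140s — 1 pole at s=0, type 1.
K_v = lim_{s→0} s·G(s) = 20 / 140 = 1/7.
e_ss = 8/K_v = 8/(1/7) = 56.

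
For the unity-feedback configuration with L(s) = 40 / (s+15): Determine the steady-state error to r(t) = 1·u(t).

3/11

The open loop has no poles at the origin → type 0 system.
K_p = lim_{s→0} L(s) = 40 / (15) = 8/3.
e_ss = 1/(1 + K_p) = 1/(11/3) = 3/11.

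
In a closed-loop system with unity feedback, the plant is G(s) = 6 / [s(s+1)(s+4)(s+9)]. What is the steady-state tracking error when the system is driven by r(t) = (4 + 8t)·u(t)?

48

The open loop has one pole at the origin → type 1 system. Taking each input component in turn:
  • 4: tracked with zero error.
  • 8t: e_ss = 8/K_v with K_v=1/6 → 48.
Total e_ss = 48.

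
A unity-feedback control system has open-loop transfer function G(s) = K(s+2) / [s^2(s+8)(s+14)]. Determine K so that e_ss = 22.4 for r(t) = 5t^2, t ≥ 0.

G(s) has two factors of s in the denominator, so the system is type 2.
K_a = lim_{s→0} s^2·G(s) = K·2 / (8·14) = (1/56)·K.
e_ss = 10/K_a = 22.4 ⇒ K_a = 25/56 ⇒ K = (25/56)/(1/56) = 25.

25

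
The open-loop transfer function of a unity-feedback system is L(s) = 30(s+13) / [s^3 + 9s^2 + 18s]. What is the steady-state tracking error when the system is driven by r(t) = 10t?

6/13

Factoring s from the denominator leaves a polynomial with constant term 18, so the system is type 1.
K_v = lim_{s→0} s·L(s) = 30·13 / 18 = 65/3.
e_ss = 10/K_v = 10/(65/3) = 6/13.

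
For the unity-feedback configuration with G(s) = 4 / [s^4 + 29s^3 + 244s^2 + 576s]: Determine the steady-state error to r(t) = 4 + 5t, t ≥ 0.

The denominator has no term below 576s — 1 pole at s=0, type 1. Taking each input component in turn:
  • 4: tracked with zero error.
  • 5t: e_ss = 5/K_v with K_v=1/144 → 720.
Total e_ss = 720.

720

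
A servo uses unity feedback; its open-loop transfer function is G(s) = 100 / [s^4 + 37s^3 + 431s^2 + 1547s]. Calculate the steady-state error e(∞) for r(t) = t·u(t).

15.47

The denominator has no term below 1547s — 1 pole at s=0, type 1.
K_v = lim_{s→0} s·G(s) = 100 / 1547 = 100/1547.
e_ss = 1/K_v = 1/(100/1547) = 15.47.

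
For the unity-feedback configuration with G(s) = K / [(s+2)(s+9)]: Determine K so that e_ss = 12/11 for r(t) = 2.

15

G(s) has no factors of s in the denominator, so the system is type 0.
K_p = lim_{s→0} G(s) = K / (2·9) = (1/18)·K.
e_ss = 2/(1 + K_p) = 12/11 ⇒ 1 + (1/18)·K = 11/6 ⇒ K = 15.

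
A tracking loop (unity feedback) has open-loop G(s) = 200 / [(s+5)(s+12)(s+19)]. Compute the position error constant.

10/57

No free integrators in G(s): this is a type 0 system.
K_p = lim_{s→0} G(s) = 200 / (5·12·19) = 10/57.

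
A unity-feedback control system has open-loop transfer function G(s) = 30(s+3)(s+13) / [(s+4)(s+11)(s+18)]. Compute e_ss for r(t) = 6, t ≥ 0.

No free integrators in G(s): this is a type 0 system.
K_p = lim_{s→0} G(s) = 30·3·13 / (4·11·18) = 65/44.
e_ss = 6/(1 + K_p) = 6/(109/44) = 264/109.

264/109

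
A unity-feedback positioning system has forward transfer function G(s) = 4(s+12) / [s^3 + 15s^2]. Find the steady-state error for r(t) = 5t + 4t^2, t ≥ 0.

The denominator has no term below 15s^2 — 2 poles at s=0, type 2. Treating each term separately:
  • 5t: tracked with zero error.
  • 4t^2: e_ss = 8/K_a with K_a=3.2 → 2.5.
Total e_ss = 2.5.

2.5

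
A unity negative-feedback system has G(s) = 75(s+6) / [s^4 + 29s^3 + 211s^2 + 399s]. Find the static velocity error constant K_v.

The denominator has no term below 399s — 1 pole at s=0, type 1.
K_v = lim_{s→0} s·G(s) = 75·6 / 399 = 150/133.

150/133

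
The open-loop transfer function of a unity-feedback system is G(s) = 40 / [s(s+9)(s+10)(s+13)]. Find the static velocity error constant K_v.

One free integrator in G(s): this is a type 1 system.
K_v = lim_{s→0} s·G(s) = 40 / (9·10·13) = 4/117.

4/117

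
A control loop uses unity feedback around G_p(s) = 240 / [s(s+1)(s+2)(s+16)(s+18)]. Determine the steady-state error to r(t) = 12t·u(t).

One free integrator in G_p(s): this is a type 1 system.
K_v = lim_{s→0} s·G_p(s) = 240 / (1·2·16·18) = 5/12.
e_ss = 12/K_v = 12/(5/12) = 28.8.

28.8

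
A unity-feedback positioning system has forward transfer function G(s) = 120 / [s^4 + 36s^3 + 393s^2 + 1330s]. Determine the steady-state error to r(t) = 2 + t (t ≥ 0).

Lowest-order denominator term is 1330s, so the open loop has 1 pole at the origin → type 1 system. Treating each term separately:
  • 2: tracked with zero error.
  • t: e_ss = 1/K_v with K_v=12/133 → 133/12.
Total e_ss = 133/12.

133/12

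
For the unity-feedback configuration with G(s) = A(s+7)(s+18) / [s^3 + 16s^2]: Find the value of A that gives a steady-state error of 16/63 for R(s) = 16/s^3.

Lowest-order denominator term is 16s^2, so the open loop has 2 poles at the origin → type 2 system.
K_a = lim_{s→0} s^2·G(s) = A·7·18 / 16 = 7.875·A.
e_ss = 16/K_a = 16/63 ⇒ K_a = 63 ⇒ A = 63/7.875 = 8.

8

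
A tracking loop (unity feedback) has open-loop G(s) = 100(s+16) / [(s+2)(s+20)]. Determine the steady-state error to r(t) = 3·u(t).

3/41

The open loop has no poles at the origin → type 0 system.
K_p = lim_{s→0} G(s) = 100·16 / (2·20) = 40.
e_ss = 3/(1 + K_p) = 3/41.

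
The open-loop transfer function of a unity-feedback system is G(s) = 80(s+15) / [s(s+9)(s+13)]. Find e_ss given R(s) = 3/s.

The open loop has one pole at the origin → type 1 system.
K_p = ∞ for a type-1 system; e_ss to a step is zero.

0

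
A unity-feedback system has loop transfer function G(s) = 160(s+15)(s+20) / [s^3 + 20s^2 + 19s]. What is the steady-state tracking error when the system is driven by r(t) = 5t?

19/9600

The denominator has no term below 19s — 1 pole at s=0, type 1.
K_v = lim_{s→0} s·G(s) = 160·15·20 / 19 = 48000/19.
e_ss = 5/K_v = 5/(48000/19) = 19/9600.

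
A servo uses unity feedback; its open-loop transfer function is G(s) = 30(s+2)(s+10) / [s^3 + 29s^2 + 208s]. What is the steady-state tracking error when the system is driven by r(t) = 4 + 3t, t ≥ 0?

Factoring s from the denominator leaves a polynomial with constant term 208, so the system is type 1. Taking each input component in turn:
  • 4: tracked with zero error.
  • 3t: e_ss = 3/K_v with K_v=75/26 → 1.04.
Total e_ss = 1.04.

1.04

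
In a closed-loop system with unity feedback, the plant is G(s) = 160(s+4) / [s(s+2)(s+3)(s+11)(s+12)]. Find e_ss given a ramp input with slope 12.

System type = 1 (one pole at s=0).
K_v = lim_{s→0} s·G(s) = 160·4 / (2·3·11·12) = 80/99.
e_ss = 12/K_v = 12/(80/99) = 14.85.

14.85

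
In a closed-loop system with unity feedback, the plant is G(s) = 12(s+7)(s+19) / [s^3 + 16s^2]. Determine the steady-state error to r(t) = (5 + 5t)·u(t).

0

Factoring s^2 from the denominator leaves a polynomial with constant term 16, so the system is type 2. Treating each term separately:
  • 5: tracked with zero error.
  • 5t: tracked with zero error.
Total e_ss = 0.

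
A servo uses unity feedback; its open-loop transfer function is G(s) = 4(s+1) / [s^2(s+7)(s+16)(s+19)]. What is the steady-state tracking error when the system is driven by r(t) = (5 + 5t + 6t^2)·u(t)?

6384

The open loop has two poles at the origin → type 2 system. By superposition:
  • 5: tracked with zero error.
  • 5t: tracked with zero error.
  • 6t^2: e_ss = 12/K_a with K_a=1/532 → 6384.
Total e_ss = 6384.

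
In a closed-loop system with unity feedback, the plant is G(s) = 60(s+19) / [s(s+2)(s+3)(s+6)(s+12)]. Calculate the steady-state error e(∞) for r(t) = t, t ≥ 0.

36/95

The open loop has one pole at the origin → type 1 system.
K_v = lim_{s→0} s·G(s) = 60·19 / (2·3·6·12) = 95/36.
e_ss = 1/K_v = 1/(95/36) = 36/95.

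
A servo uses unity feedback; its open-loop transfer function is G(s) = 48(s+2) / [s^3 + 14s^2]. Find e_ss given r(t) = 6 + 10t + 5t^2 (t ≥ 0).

Lowest-order denominator term is 14s^2, so the open loop has 2 poles at the origin → type 2 system. Treating each term separately:
  • 6: tracked with zero error.
  • 10t: tracked with zero error.
  • 5t^2: e_ss = 10/K_a with K_a=48/7 → 35/24.
Total e_ss = 35/24.

35/24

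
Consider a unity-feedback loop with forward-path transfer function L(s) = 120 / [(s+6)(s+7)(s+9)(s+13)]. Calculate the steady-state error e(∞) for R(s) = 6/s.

System type = 0 (no poles at s=0).
K_p = lim_{s→0} L(s) = 120 / (6·7·9·13) = 20/819.
e_ss = 6/(1 + K_p) = 6/(839/819) = 4914/839.

4914/839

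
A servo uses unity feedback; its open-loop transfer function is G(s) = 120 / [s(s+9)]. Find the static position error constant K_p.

K_p = lim_{s→0} G(s); with 1 pole at the origin the limit diverges, so K_p = ∞.

infinity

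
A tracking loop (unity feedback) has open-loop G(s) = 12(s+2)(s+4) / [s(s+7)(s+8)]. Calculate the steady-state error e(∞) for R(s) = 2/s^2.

7/6

System type = 1 (one pole at s=0).
K_v = lim_{s→0} s·G(s) = 12·2·4 / (7·8) = 12/7.
e_ss = 2/K_v = 2/(12/7) = 7/6.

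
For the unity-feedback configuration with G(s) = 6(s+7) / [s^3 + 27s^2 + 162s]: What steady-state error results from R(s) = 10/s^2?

270/7

Factoring s from the denominator leaves a polynomial with constant term 162, so the system is type 1.
K_v = lim_{s→0} s·G(s) = 6·7 / 162 = 7/27.
e_ss = 10/K_v = 10/(7/27) = 270/7.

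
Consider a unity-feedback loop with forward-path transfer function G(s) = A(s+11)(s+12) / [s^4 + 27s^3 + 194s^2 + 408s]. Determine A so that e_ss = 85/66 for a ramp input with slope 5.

The denominator has no term below 408s — 1 pole at s=0, type 1.
K_v = lim_{s→0} s·G(s) = A·11·12 / 408 = (11/34)·A.
e_ss = 5/K_v = 85/66 ⇒ K_v = 66/17 ⇒ A = (66/17)/(11/34) = 12.

12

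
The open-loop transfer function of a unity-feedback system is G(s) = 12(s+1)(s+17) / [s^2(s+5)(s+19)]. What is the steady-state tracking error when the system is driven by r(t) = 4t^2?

190/51

Two free integrators in G(s): this is a type 2 system.
K_a = lim_{s→0} s^2·G(s) = 12·1·17 / (5·19) = 204/95.
r(t) = 4t^2 gives R(s) = 8/s^3.
e_ss = 8/K_a = 8/(204/95) = 190/51.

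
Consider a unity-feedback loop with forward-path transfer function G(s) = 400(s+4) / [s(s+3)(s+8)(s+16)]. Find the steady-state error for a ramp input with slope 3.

0.72

G(s) has one factor of s in the denominator, so the system is type 1.
K_v = lim_{s→0} s·G(s) = 400·4 / (3·8·16) = 25/6.
e_ss = 3/K_v = 3/(25/6) = 0.72.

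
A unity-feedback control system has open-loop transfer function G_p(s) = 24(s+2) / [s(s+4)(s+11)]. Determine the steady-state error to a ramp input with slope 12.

11

System type = 1 (one pole at s=0).
K_v = lim_{s→0} s·G_p(s) = 24·2 / (4·11) = 12/11.
e_ss = 12/K_v = 12/(12/11) = 11.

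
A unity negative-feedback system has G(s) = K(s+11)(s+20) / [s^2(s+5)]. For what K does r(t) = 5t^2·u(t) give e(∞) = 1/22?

5

System type = 2 (two poles at s=0).
K_a = lim_{s→0} s^2·G(s) = K·11·20 / (5) = 44·K.
e_ss = 10/K_a = 1/22 ⇒ K_a = 220 ⇒ K = 220/44 = 5.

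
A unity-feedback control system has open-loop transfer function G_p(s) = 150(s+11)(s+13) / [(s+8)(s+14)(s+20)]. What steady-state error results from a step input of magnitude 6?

1344/2369

No free integrators in G_p(s): this is a type 0 system.
K_p = lim_{s→0} G_p(s) = 150·11·13 / (8·14·20) = 2145/224.
e_ss = 6/(1 + K_p) = 6/(2369/224) = 1344/2369.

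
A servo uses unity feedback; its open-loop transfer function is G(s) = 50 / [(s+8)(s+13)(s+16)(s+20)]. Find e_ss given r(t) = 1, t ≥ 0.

3328/3333

The open loop has no poles at the origin → type 0 system.
K_p = lim_{s→0} G(s) = 50 / (8·13·16·20) = 5/3328.
e_ss = 1/(1 + K_p) = 1/(3333/3328) = 3328/3333.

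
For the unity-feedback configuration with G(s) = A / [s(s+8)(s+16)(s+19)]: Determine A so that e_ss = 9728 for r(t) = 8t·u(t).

2

System type = 1 (one pole at s=0).
K_v = lim_{s→0} s·G(s) = A / (8·16·19) = (1/2432)·A.
e_ss = 8/K_v = 9728 ⇒ K_v = 1/1216 ⇒ A = (1/1216)/(1/2432) = 2.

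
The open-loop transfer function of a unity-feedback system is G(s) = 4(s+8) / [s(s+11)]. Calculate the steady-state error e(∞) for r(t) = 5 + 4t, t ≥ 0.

One free integrator in G(s): this is a type 1 system. Taking each input component in turn:
  • 5: tracked with zero error.
  • 4t: e_ss = 4/K_v with K_v=32/11 → 1.375.
Total e_ss = 1.375.

1.375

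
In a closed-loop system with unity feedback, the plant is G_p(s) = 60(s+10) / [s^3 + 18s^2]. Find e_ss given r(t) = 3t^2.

Factoring s^2 from the denominator leaves a polynomial with constant term 18, so the system is type 2.
K_a = lim_{s→0} s^2·G_p(s) = 60·10 / 18 = 100/3.
r(t) = 3t^2 gives R(s) = 6/s^3.
e_ss = 6/K_a = 6/(100/3) = 0.18.

0.18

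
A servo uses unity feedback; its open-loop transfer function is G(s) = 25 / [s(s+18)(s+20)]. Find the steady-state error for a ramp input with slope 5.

The open loop has one pole at the origin → type 1 system.
K_v = lim_{s→0} s·G(s) = 25 / (18·20) = 5/72.
e_ss = 5/K_v = 5/(5/72) = 72.

72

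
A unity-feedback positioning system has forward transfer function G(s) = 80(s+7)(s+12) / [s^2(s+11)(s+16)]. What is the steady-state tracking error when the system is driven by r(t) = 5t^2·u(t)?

11/42

Two free integrators in G(s): this is a type 2 system.
K_a = lim_{s→0} s^2·G(s) = 80·7·12 / (11·16) = 420/11.
r(t) = 5t^2 gives R(s) = 10/s^3.
e_ss = 10/K_a = 10/(420/11) = 11/42.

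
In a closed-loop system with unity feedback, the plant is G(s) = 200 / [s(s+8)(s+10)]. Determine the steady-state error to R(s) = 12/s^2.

4.8

The open loop has one pole at the origin → type 1 system.
K_v = lim_{s→0} s·G(s) = 200 / (8·10) = 2.5.
e_ss = 12/K_v = 12/2.5 = 4.8.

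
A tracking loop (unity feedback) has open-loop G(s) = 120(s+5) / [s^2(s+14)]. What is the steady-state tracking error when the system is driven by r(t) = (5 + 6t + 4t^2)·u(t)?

14/75

G(s) has two factors of s in the denominator, so the system is type 2. By superposition:
  • 5: tracked with zero error.
  • 6t: tracked with zero error.
  • 4t^2: e_ss = 8/K_a with K_a=300/7 → 14/75.
Total e_ss = 14/75.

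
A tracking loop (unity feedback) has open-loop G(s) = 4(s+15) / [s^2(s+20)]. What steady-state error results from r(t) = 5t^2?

Two free integrators in G(s): this is a type 2 system.
K_a = lim_{s→0} s^2·G(s) = 4·15 / (20) = 3.
r(t) = 5t^2 gives R(s) = 10/s^3.
e_ss = 10/K_a = 10/3.

10/3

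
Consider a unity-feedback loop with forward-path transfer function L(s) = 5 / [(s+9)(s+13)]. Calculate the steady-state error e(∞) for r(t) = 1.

System type = 0 (no poles at s=0).
K_p = lim_{s→0} L(s) = 5 / (9·13) = 5/117.
e_ss = 1/(1 + K_p) = 1/(122/117) = 117/122.

117/122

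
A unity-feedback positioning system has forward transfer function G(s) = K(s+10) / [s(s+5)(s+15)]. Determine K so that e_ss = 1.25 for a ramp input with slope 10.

60

G(s) has one factor of s in the denominator, so the system is type 1.
K_v = lim_{s→0} s·G(s) = K·10 / (5·15) = (2/15)·K.
e_ss = 10/K_v = 1.25 ⇒ K_v = 8 ⇒ K = 8/(2/15) = 60.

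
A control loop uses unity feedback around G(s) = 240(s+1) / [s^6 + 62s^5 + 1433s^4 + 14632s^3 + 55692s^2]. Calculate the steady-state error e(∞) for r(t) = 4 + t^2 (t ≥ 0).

464.1

Factoring s^2 from the denominator leaves a polynomial with constant term 55692, so the system is type 2. Treating each term separately:
  • 4: tracked with zero error.
  • t^2: e_ss = 2/K_a with K_a=20/4641 → 464.1.
Total e_ss = 464.1.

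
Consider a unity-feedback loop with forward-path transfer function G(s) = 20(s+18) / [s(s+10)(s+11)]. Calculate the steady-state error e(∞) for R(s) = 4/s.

The open loop has one pole at the origin → type 1 system.
K_p = ∞ for a type-1 system; e_ss to a step is zero.

0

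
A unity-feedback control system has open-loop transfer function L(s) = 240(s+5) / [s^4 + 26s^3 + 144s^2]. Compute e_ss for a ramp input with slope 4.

Factoring s^2 from the denominator leaves a polynomial with constant term 144, so the system is type 2.
K_v = ∞ for a type-2 system; e_ss to a ramp is zero.

0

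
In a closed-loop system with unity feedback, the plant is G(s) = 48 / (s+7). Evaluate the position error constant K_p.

48/7

System type = 0 (no poles at s=0).
K_p = lim_{s→0} G(s) = 48 / (7) = 48/7.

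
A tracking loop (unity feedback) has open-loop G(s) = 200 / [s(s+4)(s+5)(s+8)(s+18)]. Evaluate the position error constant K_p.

K_p = lim_{s→0} G(s); with 1 pole at the origin the limit diverges, so K_p = ∞.

infinity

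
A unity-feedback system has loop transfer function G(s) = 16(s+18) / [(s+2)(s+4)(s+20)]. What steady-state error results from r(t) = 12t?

infinity

No free integrators in G(s): this is a type 0 system.
For a type-0 system K_v = 0, so e_ss to a ramp input is unbounded.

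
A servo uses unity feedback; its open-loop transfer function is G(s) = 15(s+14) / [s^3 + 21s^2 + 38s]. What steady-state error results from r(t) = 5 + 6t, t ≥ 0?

38/35

Factoring s from the denominator leaves a polynomial with constant term 38, so the system is type 1. Treating each term separately:
  • 5: tracked with zero error.
  • 6t: e_ss = 6/K_v with K_v=105/19 → 38/35.
Total e_ss = 38/35.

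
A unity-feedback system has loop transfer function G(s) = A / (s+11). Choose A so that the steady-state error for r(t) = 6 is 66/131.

120

System type = 0 (no poles at s=0).
K_p = lim_{s→0} G(s) = A / (11) = (1/11)·A.
e_ss = 6/(1 + K_p) = 66/131 ⇒ 1 + (1/11)·A = 131/11 ⇒ A = 120.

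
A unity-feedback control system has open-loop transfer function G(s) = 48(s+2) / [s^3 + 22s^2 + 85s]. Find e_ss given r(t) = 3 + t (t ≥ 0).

Factoring s from the denominator leaves a polynomial with constant term 85, so the system is type 1. Treating each term separately:
  • 3: tracked with zero error.
  • t: e_ss = 1/K_v with K_v=96/85 → 85/96.
Total e_ss = 85/96.

85/96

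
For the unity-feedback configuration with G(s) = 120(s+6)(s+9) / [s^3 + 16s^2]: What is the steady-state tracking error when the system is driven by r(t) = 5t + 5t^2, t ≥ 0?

2/81

The denominator has no term below 16s^2 — 2 poles at s=0, type 2. By superposition:
  • 5t: tracked with zero error.
  • 5t^2: e_ss = 10/K_a with K_a=405 → 2/81.
Total e_ss = 2/81.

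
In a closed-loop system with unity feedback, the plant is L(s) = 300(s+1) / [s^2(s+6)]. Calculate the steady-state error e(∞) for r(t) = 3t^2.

0.12

The open loop has two poles at the origin → type 2 system.
K_a = lim_{s→0} s^2·L(s) = 300·1 / (6) = 50.
r(t) = 3t^2 gives R(s) = 6/s^3.
e_ss = 6/K_a = 6/50 = 0.12.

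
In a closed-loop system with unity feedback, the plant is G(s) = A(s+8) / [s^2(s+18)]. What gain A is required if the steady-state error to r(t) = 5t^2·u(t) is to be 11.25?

Two free integrators in G(s): this is a type 2 system.
K_a = lim_{s→0} s^2·G(s) = A·8 / (18) = (4/9)·A.
e_ss = 10/K_a = 11.25 ⇒ K_a = 8/9 ⇒ A = (8/9)/(4/9) = 2.

2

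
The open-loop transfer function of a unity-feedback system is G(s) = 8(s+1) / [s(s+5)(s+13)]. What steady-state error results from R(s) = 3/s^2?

System type = 1 (one pole at s=0).
K_v = lim_{s→0} s·G(s) = 8·1 / (5·13) = 8/65.
e_ss = 3/K_v = 3/(8/65) = 24.375.

24.375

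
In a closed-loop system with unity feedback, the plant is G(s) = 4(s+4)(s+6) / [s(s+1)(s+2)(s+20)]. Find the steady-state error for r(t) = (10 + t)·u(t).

System type = 1 (one pole at s=0). By superposition:
  • 10: tracked with zero error.
  • t: e_ss = 1/K_v with K_v=2.4 → 5/12.
Total e_ss = 5/12.

5/12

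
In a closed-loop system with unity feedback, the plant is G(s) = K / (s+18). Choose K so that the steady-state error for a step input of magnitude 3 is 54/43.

G(s) has no factors of s in the denominator, so the system is type 0.
K_p = lim_{s→0} G(s) = K / (18) = (1/18)·K.
e_ss = 3/(1 + K_p) = 54/43 ⇒ 1 + (1/18)·K = 43/18 ⇒ K = 25.

25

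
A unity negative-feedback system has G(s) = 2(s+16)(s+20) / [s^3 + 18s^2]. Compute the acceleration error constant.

320/9

Lowest-order denominator term is 18s^2, so the open loop has 2 poles at the origin → type 2 system.
K_a = lim_{s→0} s^2·G(s) = 2·16·20 / 18 = 320/9.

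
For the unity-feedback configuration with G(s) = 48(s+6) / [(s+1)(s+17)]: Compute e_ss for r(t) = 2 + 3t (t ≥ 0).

infinity

The open loop has no poles at the origin → type 0 system. Treating each term separately:
  • 2: e_ss = 2/(1+K_p) with K_p=288/17 → 34/305.
  • 3t: a type-0 system cannot track it, e_ss → ∞.
The unbounded component dominates.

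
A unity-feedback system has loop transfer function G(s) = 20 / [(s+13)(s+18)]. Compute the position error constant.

System type = 0 (no poles at s=0).
K_p = lim_{s→0} G(s) = 20 / (13·18) = 10/117.

10/117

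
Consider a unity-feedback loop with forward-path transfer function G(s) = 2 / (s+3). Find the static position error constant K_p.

No free integrators in G(s): this is a type 0 system.
K_p = lim_{s→0} G(s) = 2 / (3) = 2/3.

2/3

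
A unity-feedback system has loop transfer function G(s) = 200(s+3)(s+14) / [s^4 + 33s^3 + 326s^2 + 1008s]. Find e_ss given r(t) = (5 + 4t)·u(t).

0.48

Lowest-order denominator term is 1008s, so the open loop has 1 pole at the origin → type 1 system. Treating each term separately:
  • 5: tracked with zero error.
  • 4t: e_ss = 4/K_v with K_v=25/3 → 0.48.
Total e_ss = 0.48.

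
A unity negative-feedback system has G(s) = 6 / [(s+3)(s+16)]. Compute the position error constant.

0.125

System type = 0 (no poles at s=0).
K_p = lim_{s→0} G(s) = 6 / (3·16) = 0.125.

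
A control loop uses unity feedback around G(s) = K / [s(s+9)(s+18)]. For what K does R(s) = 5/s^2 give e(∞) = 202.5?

The open loop has one pole at the origin → type 1 system.
K_v = lim_{s→0} s·G(s) = K / (9·18) = (1/162)·K.
e_ss = 5/K_v = 202.5 ⇒ K_v = 2/81 ⇒ K = (2/81)/(1/162) = 4.

4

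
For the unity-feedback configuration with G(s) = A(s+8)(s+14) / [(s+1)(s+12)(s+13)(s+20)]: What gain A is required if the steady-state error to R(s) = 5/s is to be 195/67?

G(s) has no factors of s in the denominator, so the system is type 0.
K_p = lim_{s→0} G(s) = A·8·14 / (1·12·13·20) = (7/195)·A.
e_ss = 5/(1 + K_p) = 195/67 ⇒ 1 + (7/195)·A = 67/39 ⇒ A = 20.

20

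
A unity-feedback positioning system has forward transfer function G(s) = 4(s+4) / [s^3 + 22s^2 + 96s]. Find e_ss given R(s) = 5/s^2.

The denominator has no term below 96s — 1 pole at s=0, type 1.
K_v = lim_{s→0} s·G(s) = 4·4 / 96 = 1/6.
e_ss = 5/K_v = 5/(1/6) = 30.

30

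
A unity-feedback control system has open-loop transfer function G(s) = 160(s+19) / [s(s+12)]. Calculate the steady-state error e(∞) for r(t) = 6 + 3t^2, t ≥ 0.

One free integrator in G(s): this is a type 1 system. Treating each term separately:
  • 6: tracked with zero error.
  • 3t^2: a type-1 system cannot track it, e_ss → ∞.
The unbounded component dominates.

infinity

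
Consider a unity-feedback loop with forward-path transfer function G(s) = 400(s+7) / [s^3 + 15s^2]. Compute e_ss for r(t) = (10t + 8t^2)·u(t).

The denominator has no term below 15s^2 — 2 poles at s=0, type 2. Treating each term separately:
  • 10t: tracked with zero error.
  • 8t^2: e_ss = 16/K_a with K_a=560/3 → 3/35.
Total e_ss = 3/35.

3/35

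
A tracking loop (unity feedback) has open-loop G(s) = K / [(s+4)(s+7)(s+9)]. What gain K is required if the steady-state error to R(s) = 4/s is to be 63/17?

20

No free integrators in G(s): this is a type 0 system.
K_p = lim_{s→0} G(s) = K / (4·7·9) = (1/252)·K.
e_ss = 4/(1 + K_p) = 63/17 ⇒ 1 + (1/252)·K = 68/63 ⇒ K = 20.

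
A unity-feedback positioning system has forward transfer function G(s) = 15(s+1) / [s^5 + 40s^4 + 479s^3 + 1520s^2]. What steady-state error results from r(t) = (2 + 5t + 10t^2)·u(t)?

The denominator has no term below 1520s^2 — 2 poles at s=0, type 2. Taking each input component in turn:
  • 2: tracked with zero error.
  • 5t: tracked with zero error.
  • 10t^2: e_ss = 20/K_a with K_a=3/304 → 6080/3.
Total e_ss = 6080/3.

6080/3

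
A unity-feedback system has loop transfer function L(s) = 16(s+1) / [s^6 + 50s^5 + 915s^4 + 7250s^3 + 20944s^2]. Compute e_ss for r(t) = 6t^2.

15708

The denominator has no term below 20944s^2 — 2 poles at s=0, type 2.
K_a = lim_{s→0} s^2·L(s) = 16·1 / 20944 = 1/1309.
r(t) = 6t^2 gives R(s) = 12/s^3.
e_ss = 12/K_a = 12/(1/1309) = 15708.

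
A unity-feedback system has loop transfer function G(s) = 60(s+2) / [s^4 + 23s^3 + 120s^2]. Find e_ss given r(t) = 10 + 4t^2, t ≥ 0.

Factoring s^2 from the denominator leaves a polynomial with constant term 120, so the system is type 2. Treating each term separately:
  • 10: tracked with zero error.
  • 4t^2: e_ss = 8/K_a with K_a=1 → 8.
Total e_ss = 8.

8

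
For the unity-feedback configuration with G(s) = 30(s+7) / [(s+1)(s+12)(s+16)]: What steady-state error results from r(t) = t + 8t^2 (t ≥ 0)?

The open loop has no poles at the origin → type 0 system. Treating each term separately:
  • t: a type-0 system cannot track it, e_ss → ∞.
  • 8t^2: a type-0 system cannot track it, e_ss → ∞.
The unbounded component dominates.

infinity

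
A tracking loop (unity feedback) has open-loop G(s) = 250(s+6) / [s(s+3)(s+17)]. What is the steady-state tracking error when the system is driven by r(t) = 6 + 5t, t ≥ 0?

0.17

G(s) has one factor of s in the denominator, so the system is type 1. By superposition:
  • 6: tracked with zero error.
  • 5t: e_ss = 5/K_v with K_v=500/17 → 0.17.
Total e_ss = 0.17.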